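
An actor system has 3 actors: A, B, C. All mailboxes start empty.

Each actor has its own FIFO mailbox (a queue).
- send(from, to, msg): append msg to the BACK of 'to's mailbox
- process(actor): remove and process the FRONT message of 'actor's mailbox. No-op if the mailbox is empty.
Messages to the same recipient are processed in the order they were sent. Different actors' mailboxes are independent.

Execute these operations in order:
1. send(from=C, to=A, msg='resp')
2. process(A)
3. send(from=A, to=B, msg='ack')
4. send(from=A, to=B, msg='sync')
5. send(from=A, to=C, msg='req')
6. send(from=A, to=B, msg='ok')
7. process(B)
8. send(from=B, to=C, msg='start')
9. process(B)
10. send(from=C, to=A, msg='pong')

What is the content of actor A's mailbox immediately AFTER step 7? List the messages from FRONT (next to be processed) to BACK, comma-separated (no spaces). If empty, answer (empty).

After 1 (send(from=C, to=A, msg='resp')): A:[resp] B:[] C:[]
After 2 (process(A)): A:[] B:[] C:[]
After 3 (send(from=A, to=B, msg='ack')): A:[] B:[ack] C:[]
After 4 (send(from=A, to=B, msg='sync')): A:[] B:[ack,sync] C:[]
After 5 (send(from=A, to=C, msg='req')): A:[] B:[ack,sync] C:[req]
After 6 (send(from=A, to=B, msg='ok')): A:[] B:[ack,sync,ok] C:[req]
After 7 (process(B)): A:[] B:[sync,ok] C:[req]

(empty)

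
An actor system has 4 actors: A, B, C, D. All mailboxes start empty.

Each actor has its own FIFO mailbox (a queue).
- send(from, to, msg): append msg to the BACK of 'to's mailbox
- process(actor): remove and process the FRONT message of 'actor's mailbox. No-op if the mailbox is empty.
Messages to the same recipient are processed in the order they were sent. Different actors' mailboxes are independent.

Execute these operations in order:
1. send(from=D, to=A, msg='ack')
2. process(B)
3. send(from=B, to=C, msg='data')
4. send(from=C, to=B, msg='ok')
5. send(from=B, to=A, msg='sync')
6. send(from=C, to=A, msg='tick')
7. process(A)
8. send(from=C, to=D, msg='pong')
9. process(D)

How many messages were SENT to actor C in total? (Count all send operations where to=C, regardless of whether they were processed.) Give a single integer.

Answer: 1

Derivation:
After 1 (send(from=D, to=A, msg='ack')): A:[ack] B:[] C:[] D:[]
After 2 (process(B)): A:[ack] B:[] C:[] D:[]
After 3 (send(from=B, to=C, msg='data')): A:[ack] B:[] C:[data] D:[]
After 4 (send(from=C, to=B, msg='ok')): A:[ack] B:[ok] C:[data] D:[]
After 5 (send(from=B, to=A, msg='sync')): A:[ack,sync] B:[ok] C:[data] D:[]
After 6 (send(from=C, to=A, msg='tick')): A:[ack,sync,tick] B:[ok] C:[data] D:[]
After 7 (process(A)): A:[sync,tick] B:[ok] C:[data] D:[]
After 8 (send(from=C, to=D, msg='pong')): A:[sync,tick] B:[ok] C:[data] D:[pong]
After 9 (process(D)): A:[sync,tick] B:[ok] C:[data] D:[]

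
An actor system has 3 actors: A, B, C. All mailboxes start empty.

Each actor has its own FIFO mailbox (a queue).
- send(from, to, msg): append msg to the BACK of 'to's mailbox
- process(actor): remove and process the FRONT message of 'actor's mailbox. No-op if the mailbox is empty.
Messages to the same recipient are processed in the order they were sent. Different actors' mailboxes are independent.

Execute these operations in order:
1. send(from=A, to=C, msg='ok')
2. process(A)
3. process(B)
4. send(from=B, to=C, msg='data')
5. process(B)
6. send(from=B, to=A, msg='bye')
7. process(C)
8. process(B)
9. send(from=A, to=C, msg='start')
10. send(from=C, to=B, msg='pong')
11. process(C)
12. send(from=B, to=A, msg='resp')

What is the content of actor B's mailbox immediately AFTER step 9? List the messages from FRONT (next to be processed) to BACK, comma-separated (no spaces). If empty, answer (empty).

After 1 (send(from=A, to=C, msg='ok')): A:[] B:[] C:[ok]
After 2 (process(A)): A:[] B:[] C:[ok]
After 3 (process(B)): A:[] B:[] C:[ok]
After 4 (send(from=B, to=C, msg='data')): A:[] B:[] C:[ok,data]
After 5 (process(B)): A:[] B:[] C:[ok,data]
After 6 (send(from=B, to=A, msg='bye')): A:[bye] B:[] C:[ok,data]
After 7 (process(C)): A:[bye] B:[] C:[data]
After 8 (process(B)): A:[bye] B:[] C:[data]
After 9 (send(from=A, to=C, msg='start')): A:[bye] B:[] C:[data,start]

(empty)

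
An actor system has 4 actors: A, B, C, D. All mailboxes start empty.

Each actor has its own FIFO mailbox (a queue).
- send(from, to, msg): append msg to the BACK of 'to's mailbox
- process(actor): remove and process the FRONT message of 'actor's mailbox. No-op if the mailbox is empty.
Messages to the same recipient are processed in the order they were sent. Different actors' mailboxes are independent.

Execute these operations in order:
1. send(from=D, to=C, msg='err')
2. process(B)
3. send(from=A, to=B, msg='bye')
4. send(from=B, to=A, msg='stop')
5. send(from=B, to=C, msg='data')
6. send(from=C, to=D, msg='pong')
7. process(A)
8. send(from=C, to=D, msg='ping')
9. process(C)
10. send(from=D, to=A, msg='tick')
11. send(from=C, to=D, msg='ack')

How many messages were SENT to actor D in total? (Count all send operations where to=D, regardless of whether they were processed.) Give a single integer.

After 1 (send(from=D, to=C, msg='err')): A:[] B:[] C:[err] D:[]
After 2 (process(B)): A:[] B:[] C:[err] D:[]
After 3 (send(from=A, to=B, msg='bye')): A:[] B:[bye] C:[err] D:[]
After 4 (send(from=B, to=A, msg='stop')): A:[stop] B:[bye] C:[err] D:[]
After 5 (send(from=B, to=C, msg='data')): A:[stop] B:[bye] C:[err,data] D:[]
After 6 (send(from=C, to=D, msg='pong')): A:[stop] B:[bye] C:[err,data] D:[pong]
After 7 (process(A)): A:[] B:[bye] C:[err,data] D:[pong]
After 8 (send(from=C, to=D, msg='ping')): A:[] B:[bye] C:[err,data] D:[pong,ping]
After 9 (process(C)): A:[] B:[bye] C:[data] D:[pong,ping]
After 10 (send(from=D, to=A, msg='tick')): A:[tick] B:[bye] C:[data] D:[pong,ping]
After 11 (send(from=C, to=D, msg='ack')): A:[tick] B:[bye] C:[data] D:[pong,ping,ack]

Answer: 3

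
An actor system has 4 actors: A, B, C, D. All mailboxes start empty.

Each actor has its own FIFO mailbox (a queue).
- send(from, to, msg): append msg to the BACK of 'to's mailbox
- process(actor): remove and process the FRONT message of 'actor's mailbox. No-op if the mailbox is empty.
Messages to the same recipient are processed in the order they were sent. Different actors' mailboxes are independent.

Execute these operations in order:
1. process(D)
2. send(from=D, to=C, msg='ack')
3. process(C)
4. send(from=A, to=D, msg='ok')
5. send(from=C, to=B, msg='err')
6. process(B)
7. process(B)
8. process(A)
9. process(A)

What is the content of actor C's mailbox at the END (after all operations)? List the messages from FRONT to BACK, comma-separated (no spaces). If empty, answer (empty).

After 1 (process(D)): A:[] B:[] C:[] D:[]
After 2 (send(from=D, to=C, msg='ack')): A:[] B:[] C:[ack] D:[]
After 3 (process(C)): A:[] B:[] C:[] D:[]
After 4 (send(from=A, to=D, msg='ok')): A:[] B:[] C:[] D:[ok]
After 5 (send(from=C, to=B, msg='err')): A:[] B:[err] C:[] D:[ok]
After 6 (process(B)): A:[] B:[] C:[] D:[ok]
After 7 (process(B)): A:[] B:[] C:[] D:[ok]
After 8 (process(A)): A:[] B:[] C:[] D:[ok]
After 9 (process(A)): A:[] B:[] C:[] D:[ok]

Answer: (empty)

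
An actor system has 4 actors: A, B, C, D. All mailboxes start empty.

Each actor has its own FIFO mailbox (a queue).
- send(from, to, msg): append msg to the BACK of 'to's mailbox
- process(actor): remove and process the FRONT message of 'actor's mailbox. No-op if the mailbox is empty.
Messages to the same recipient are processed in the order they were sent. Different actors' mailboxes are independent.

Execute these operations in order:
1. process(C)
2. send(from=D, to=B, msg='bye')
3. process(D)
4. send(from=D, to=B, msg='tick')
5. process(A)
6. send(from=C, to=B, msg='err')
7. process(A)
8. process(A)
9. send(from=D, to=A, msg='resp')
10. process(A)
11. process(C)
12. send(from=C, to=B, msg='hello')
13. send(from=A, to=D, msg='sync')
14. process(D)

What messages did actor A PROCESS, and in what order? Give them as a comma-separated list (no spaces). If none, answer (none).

After 1 (process(C)): A:[] B:[] C:[] D:[]
After 2 (send(from=D, to=B, msg='bye')): A:[] B:[bye] C:[] D:[]
After 3 (process(D)): A:[] B:[bye] C:[] D:[]
After 4 (send(from=D, to=B, msg='tick')): A:[] B:[bye,tick] C:[] D:[]
After 5 (process(A)): A:[] B:[bye,tick] C:[] D:[]
After 6 (send(from=C, to=B, msg='err')): A:[] B:[bye,tick,err] C:[] D:[]
After 7 (process(A)): A:[] B:[bye,tick,err] C:[] D:[]
After 8 (process(A)): A:[] B:[bye,tick,err] C:[] D:[]
After 9 (send(from=D, to=A, msg='resp')): A:[resp] B:[bye,tick,err] C:[] D:[]
After 10 (process(A)): A:[] B:[bye,tick,err] C:[] D:[]
After 11 (process(C)): A:[] B:[bye,tick,err] C:[] D:[]
After 12 (send(from=C, to=B, msg='hello')): A:[] B:[bye,tick,err,hello] C:[] D:[]
After 13 (send(from=A, to=D, msg='sync')): A:[] B:[bye,tick,err,hello] C:[] D:[sync]
After 14 (process(D)): A:[] B:[bye,tick,err,hello] C:[] D:[]

Answer: resp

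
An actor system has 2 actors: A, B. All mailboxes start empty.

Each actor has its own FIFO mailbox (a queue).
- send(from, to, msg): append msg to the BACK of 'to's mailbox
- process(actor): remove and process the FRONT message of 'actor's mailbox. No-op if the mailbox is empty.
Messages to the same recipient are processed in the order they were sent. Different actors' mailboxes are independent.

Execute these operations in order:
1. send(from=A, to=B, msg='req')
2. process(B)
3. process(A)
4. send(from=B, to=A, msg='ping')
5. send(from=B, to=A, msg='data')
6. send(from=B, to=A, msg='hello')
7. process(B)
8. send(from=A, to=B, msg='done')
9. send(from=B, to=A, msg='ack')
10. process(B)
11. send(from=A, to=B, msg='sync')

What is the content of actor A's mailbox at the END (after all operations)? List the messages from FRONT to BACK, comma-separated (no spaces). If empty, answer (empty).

Answer: ping,data,hello,ack

Derivation:
After 1 (send(from=A, to=B, msg='req')): A:[] B:[req]
After 2 (process(B)): A:[] B:[]
After 3 (process(A)): A:[] B:[]
After 4 (send(from=B, to=A, msg='ping')): A:[ping] B:[]
After 5 (send(from=B, to=A, msg='data')): A:[ping,data] B:[]
After 6 (send(from=B, to=A, msg='hello')): A:[ping,data,hello] B:[]
After 7 (process(B)): A:[ping,data,hello] B:[]
After 8 (send(from=A, to=B, msg='done')): A:[ping,data,hello] B:[done]
After 9 (send(from=B, to=A, msg='ack')): A:[ping,data,hello,ack] B:[done]
After 10 (process(B)): A:[ping,data,hello,ack] B:[]
After 11 (send(from=A, to=B, msg='sync')): A:[ping,data,hello,ack] B:[sync]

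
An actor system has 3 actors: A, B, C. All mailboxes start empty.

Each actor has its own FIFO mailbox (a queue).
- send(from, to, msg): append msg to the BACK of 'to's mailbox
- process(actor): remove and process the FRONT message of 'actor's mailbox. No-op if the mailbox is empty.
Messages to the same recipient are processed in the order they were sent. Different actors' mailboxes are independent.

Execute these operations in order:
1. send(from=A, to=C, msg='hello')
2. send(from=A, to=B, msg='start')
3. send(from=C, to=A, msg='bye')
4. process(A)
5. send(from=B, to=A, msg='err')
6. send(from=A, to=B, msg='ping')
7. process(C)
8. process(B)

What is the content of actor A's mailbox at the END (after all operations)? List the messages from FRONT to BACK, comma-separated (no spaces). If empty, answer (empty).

After 1 (send(from=A, to=C, msg='hello')): A:[] B:[] C:[hello]
After 2 (send(from=A, to=B, msg='start')): A:[] B:[start] C:[hello]
After 3 (send(from=C, to=A, msg='bye')): A:[bye] B:[start] C:[hello]
After 4 (process(A)): A:[] B:[start] C:[hello]
After 5 (send(from=B, to=A, msg='err')): A:[err] B:[start] C:[hello]
After 6 (send(from=A, to=B, msg='ping')): A:[err] B:[start,ping] C:[hello]
After 7 (process(C)): A:[err] B:[start,ping] C:[]
After 8 (process(B)): A:[err] B:[ping] C:[]

Answer: err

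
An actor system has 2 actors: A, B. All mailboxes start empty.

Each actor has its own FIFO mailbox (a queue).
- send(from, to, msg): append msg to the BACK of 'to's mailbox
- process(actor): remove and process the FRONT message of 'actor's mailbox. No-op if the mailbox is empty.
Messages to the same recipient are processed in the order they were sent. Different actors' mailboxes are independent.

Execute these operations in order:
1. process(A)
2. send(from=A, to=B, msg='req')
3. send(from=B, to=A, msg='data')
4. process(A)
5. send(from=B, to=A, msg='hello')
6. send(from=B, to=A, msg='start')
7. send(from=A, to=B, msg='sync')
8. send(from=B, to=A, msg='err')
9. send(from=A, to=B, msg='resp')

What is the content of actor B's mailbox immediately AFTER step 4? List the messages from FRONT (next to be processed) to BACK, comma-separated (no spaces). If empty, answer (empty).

After 1 (process(A)): A:[] B:[]
After 2 (send(from=A, to=B, msg='req')): A:[] B:[req]
After 3 (send(from=B, to=A, msg='data')): A:[data] B:[req]
After 4 (process(A)): A:[] B:[req]

req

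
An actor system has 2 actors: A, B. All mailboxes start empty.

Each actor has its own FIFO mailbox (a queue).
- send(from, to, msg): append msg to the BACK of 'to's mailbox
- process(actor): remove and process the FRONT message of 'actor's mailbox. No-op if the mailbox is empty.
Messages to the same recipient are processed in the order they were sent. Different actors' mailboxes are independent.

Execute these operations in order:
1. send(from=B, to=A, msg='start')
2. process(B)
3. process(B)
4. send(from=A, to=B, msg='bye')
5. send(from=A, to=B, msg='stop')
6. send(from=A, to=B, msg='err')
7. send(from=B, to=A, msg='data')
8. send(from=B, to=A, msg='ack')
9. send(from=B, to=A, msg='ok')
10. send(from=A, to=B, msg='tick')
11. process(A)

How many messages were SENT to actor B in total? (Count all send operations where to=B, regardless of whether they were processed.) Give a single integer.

Answer: 4

Derivation:
After 1 (send(from=B, to=A, msg='start')): A:[start] B:[]
After 2 (process(B)): A:[start] B:[]
After 3 (process(B)): A:[start] B:[]
After 4 (send(from=A, to=B, msg='bye')): A:[start] B:[bye]
After 5 (send(from=A, to=B, msg='stop')): A:[start] B:[bye,stop]
After 6 (send(from=A, to=B, msg='err')): A:[start] B:[bye,stop,err]
After 7 (send(from=B, to=A, msg='data')): A:[start,data] B:[bye,stop,err]
After 8 (send(from=B, to=A, msg='ack')): A:[start,data,ack] B:[bye,stop,err]
After 9 (send(from=B, to=A, msg='ok')): A:[start,data,ack,ok] B:[bye,stop,err]
After 10 (send(from=A, to=B, msg='tick')): A:[start,data,ack,ok] B:[bye,stop,err,tick]
After 11 (process(A)): A:[data,ack,ok] B:[bye,stop,err,tick]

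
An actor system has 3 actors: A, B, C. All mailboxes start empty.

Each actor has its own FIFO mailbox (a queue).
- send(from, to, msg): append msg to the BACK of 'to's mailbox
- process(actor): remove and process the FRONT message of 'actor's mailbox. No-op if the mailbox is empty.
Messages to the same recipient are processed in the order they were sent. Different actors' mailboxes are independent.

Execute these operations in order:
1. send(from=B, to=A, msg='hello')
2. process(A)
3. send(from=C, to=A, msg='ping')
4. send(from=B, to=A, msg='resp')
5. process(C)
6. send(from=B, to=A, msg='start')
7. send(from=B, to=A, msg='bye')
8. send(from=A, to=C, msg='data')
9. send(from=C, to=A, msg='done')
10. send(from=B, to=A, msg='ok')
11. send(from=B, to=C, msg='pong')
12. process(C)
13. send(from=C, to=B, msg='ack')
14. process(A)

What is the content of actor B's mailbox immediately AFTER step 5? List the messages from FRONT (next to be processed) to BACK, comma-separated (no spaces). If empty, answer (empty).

After 1 (send(from=B, to=A, msg='hello')): A:[hello] B:[] C:[]
After 2 (process(A)): A:[] B:[] C:[]
After 3 (send(from=C, to=A, msg='ping')): A:[ping] B:[] C:[]
After 4 (send(from=B, to=A, msg='resp')): A:[ping,resp] B:[] C:[]
After 5 (process(C)): A:[ping,resp] B:[] C:[]

(empty)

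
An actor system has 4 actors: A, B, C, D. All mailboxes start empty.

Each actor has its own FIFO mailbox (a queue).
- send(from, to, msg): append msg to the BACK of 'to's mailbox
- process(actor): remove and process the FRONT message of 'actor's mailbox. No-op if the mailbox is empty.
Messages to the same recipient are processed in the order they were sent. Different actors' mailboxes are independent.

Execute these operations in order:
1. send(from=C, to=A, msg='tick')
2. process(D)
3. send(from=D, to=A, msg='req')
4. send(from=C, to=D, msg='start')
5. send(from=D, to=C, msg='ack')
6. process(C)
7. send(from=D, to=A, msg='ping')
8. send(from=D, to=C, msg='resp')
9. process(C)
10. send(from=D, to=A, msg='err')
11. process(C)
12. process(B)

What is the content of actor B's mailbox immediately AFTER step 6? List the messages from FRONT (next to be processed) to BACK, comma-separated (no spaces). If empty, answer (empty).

After 1 (send(from=C, to=A, msg='tick')): A:[tick] B:[] C:[] D:[]
After 2 (process(D)): A:[tick] B:[] C:[] D:[]
After 3 (send(from=D, to=A, msg='req')): A:[tick,req] B:[] C:[] D:[]
After 4 (send(from=C, to=D, msg='start')): A:[tick,req] B:[] C:[] D:[start]
After 5 (send(from=D, to=C, msg='ack')): A:[tick,req] B:[] C:[ack] D:[start]
After 6 (process(C)): A:[tick,req] B:[] C:[] D:[start]

(empty)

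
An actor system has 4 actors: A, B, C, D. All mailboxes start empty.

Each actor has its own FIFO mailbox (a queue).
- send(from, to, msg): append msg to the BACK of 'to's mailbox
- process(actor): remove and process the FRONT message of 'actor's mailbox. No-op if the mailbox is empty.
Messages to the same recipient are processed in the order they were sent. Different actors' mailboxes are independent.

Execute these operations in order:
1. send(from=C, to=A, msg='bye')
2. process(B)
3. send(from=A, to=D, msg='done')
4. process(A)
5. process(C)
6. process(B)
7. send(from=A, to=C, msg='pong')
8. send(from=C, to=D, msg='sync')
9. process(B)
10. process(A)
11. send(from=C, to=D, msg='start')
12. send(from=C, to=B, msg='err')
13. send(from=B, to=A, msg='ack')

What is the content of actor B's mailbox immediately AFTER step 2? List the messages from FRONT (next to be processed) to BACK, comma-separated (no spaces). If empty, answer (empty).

After 1 (send(from=C, to=A, msg='bye')): A:[bye] B:[] C:[] D:[]
After 2 (process(B)): A:[bye] B:[] C:[] D:[]

(empty)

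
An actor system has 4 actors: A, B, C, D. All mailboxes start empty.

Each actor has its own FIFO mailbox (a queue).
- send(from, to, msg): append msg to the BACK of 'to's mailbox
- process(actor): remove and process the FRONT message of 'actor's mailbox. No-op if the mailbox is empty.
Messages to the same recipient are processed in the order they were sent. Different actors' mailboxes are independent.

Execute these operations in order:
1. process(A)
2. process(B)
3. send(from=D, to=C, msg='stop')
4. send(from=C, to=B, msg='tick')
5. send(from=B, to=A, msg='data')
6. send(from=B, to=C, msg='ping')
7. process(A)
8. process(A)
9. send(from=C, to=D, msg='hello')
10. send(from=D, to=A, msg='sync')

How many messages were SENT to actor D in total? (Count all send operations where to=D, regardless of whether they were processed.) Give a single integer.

After 1 (process(A)): A:[] B:[] C:[] D:[]
After 2 (process(B)): A:[] B:[] C:[] D:[]
After 3 (send(from=D, to=C, msg='stop')): A:[] B:[] C:[stop] D:[]
After 4 (send(from=C, to=B, msg='tick')): A:[] B:[tick] C:[stop] D:[]
After 5 (send(from=B, to=A, msg='data')): A:[data] B:[tick] C:[stop] D:[]
After 6 (send(from=B, to=C, msg='ping')): A:[data] B:[tick] C:[stop,ping] D:[]
After 7 (process(A)): A:[] B:[tick] C:[stop,ping] D:[]
After 8 (process(A)): A:[] B:[tick] C:[stop,ping] D:[]
After 9 (send(from=C, to=D, msg='hello')): A:[] B:[tick] C:[stop,ping] D:[hello]
After 10 (send(from=D, to=A, msg='sync')): A:[sync] B:[tick] C:[stop,ping] D:[hello]

Answer: 1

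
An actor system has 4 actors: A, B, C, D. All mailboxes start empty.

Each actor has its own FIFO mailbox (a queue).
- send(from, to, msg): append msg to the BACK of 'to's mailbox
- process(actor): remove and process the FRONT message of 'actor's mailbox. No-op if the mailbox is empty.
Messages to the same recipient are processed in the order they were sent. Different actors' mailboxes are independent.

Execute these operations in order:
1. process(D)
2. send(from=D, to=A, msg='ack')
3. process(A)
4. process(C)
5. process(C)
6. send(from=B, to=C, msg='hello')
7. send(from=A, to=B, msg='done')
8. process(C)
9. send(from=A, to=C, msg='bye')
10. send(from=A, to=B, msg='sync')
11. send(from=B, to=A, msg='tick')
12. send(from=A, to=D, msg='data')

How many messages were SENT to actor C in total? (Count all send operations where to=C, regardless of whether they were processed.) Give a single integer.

Answer: 2

Derivation:
After 1 (process(D)): A:[] B:[] C:[] D:[]
After 2 (send(from=D, to=A, msg='ack')): A:[ack] B:[] C:[] D:[]
After 3 (process(A)): A:[] B:[] C:[] D:[]
After 4 (process(C)): A:[] B:[] C:[] D:[]
After 5 (process(C)): A:[] B:[] C:[] D:[]
After 6 (send(from=B, to=C, msg='hello')): A:[] B:[] C:[hello] D:[]
After 7 (send(from=A, to=B, msg='done')): A:[] B:[done] C:[hello] D:[]
After 8 (process(C)): A:[] B:[done] C:[] D:[]
After 9 (send(from=A, to=C, msg='bye')): A:[] B:[done] C:[bye] D:[]
After 10 (send(from=A, to=B, msg='sync')): A:[] B:[done,sync] C:[bye] D:[]
After 11 (send(from=B, to=A, msg='tick')): A:[tick] B:[done,sync] C:[bye] D:[]
After 12 (send(from=A, to=D, msg='data')): A:[tick] B:[done,sync] C:[bye] D:[data]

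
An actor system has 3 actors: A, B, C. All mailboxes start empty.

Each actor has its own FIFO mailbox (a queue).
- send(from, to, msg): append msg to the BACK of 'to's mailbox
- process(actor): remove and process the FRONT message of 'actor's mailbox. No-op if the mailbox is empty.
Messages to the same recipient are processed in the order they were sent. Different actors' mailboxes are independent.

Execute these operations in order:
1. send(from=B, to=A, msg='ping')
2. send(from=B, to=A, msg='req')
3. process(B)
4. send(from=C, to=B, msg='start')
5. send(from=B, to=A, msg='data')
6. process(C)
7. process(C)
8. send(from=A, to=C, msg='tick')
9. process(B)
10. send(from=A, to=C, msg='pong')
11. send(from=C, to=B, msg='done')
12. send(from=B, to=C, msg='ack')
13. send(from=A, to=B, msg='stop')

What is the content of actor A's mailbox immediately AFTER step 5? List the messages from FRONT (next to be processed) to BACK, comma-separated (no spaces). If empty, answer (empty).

After 1 (send(from=B, to=A, msg='ping')): A:[ping] B:[] C:[]
After 2 (send(from=B, to=A, msg='req')): A:[ping,req] B:[] C:[]
After 3 (process(B)): A:[ping,req] B:[] C:[]
After 4 (send(from=C, to=B, msg='start')): A:[ping,req] B:[start] C:[]
After 5 (send(from=B, to=A, msg='data')): A:[ping,req,data] B:[start] C:[]

ping,req,data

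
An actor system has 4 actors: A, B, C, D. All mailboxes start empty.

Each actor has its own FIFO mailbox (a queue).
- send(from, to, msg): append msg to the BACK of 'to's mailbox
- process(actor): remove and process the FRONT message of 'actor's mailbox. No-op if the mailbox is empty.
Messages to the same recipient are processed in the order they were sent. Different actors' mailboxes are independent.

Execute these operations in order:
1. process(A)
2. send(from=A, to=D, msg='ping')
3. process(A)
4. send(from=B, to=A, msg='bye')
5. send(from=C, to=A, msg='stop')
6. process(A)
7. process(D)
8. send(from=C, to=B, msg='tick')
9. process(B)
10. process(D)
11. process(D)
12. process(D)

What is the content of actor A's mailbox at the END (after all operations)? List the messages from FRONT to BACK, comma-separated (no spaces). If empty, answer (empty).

Answer: stop

Derivation:
After 1 (process(A)): A:[] B:[] C:[] D:[]
After 2 (send(from=A, to=D, msg='ping')): A:[] B:[] C:[] D:[ping]
After 3 (process(A)): A:[] B:[] C:[] D:[ping]
After 4 (send(from=B, to=A, msg='bye')): A:[bye] B:[] C:[] D:[ping]
After 5 (send(from=C, to=A, msg='stop')): A:[bye,stop] B:[] C:[] D:[ping]
After 6 (process(A)): A:[stop] B:[] C:[] D:[ping]
After 7 (process(D)): A:[stop] B:[] C:[] D:[]
After 8 (send(from=C, to=B, msg='tick')): A:[stop] B:[tick] C:[] D:[]
After 9 (process(B)): A:[stop] B:[] C:[] D:[]
After 10 (process(D)): A:[stop] B:[] C:[] D:[]
After 11 (process(D)): A:[stop] B:[] C:[] D:[]
After 12 (process(D)): A:[stop] B:[] C:[] D:[]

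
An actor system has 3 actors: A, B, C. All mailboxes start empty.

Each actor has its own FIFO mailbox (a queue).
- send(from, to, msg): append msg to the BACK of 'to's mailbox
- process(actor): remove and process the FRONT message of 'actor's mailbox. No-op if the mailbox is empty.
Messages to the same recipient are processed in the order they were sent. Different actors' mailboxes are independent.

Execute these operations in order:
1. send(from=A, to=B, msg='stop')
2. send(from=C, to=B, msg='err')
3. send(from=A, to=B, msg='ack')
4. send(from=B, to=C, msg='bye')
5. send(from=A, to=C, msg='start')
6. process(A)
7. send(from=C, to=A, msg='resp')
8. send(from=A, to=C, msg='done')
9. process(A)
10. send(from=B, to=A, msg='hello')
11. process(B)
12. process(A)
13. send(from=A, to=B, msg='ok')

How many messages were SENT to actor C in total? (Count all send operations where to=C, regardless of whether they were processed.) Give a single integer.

After 1 (send(from=A, to=B, msg='stop')): A:[] B:[stop] C:[]
After 2 (send(from=C, to=B, msg='err')): A:[] B:[stop,err] C:[]
After 3 (send(from=A, to=B, msg='ack')): A:[] B:[stop,err,ack] C:[]
After 4 (send(from=B, to=C, msg='bye')): A:[] B:[stop,err,ack] C:[bye]
After 5 (send(from=A, to=C, msg='start')): A:[] B:[stop,err,ack] C:[bye,start]
After 6 (process(A)): A:[] B:[stop,err,ack] C:[bye,start]
After 7 (send(from=C, to=A, msg='resp')): A:[resp] B:[stop,err,ack] C:[bye,start]
After 8 (send(from=A, to=C, msg='done')): A:[resp] B:[stop,err,ack] C:[bye,start,done]
After 9 (process(A)): A:[] B:[stop,err,ack] C:[bye,start,done]
After 10 (send(from=B, to=A, msg='hello')): A:[hello] B:[stop,err,ack] C:[bye,start,done]
After 11 (process(B)): A:[hello] B:[err,ack] C:[bye,start,done]
After 12 (process(A)): A:[] B:[err,ack] C:[bye,start,done]
After 13 (send(from=A, to=B, msg='ok')): A:[] B:[err,ack,ok] C:[bye,start,done]

Answer: 3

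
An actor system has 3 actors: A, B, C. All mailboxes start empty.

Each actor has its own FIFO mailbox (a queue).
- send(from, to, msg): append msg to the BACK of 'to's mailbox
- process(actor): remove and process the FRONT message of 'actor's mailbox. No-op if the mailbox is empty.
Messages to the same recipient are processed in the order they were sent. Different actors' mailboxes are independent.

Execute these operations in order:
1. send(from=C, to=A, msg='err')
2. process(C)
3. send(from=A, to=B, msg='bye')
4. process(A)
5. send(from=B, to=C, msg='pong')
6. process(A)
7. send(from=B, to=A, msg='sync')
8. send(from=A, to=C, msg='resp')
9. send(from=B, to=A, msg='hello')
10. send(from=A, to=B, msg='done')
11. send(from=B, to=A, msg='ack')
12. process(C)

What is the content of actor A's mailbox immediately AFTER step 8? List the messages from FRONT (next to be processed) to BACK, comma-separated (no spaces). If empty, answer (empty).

After 1 (send(from=C, to=A, msg='err')): A:[err] B:[] C:[]
After 2 (process(C)): A:[err] B:[] C:[]
After 3 (send(from=A, to=B, msg='bye')): A:[err] B:[bye] C:[]
After 4 (process(A)): A:[] B:[bye] C:[]
After 5 (send(from=B, to=C, msg='pong')): A:[] B:[bye] C:[pong]
After 6 (process(A)): A:[] B:[bye] C:[pong]
After 7 (send(from=B, to=A, msg='sync')): A:[sync] B:[bye] C:[pong]
After 8 (send(from=A, to=C, msg='resp')): A:[sync] B:[bye] C:[pong,resp]

sync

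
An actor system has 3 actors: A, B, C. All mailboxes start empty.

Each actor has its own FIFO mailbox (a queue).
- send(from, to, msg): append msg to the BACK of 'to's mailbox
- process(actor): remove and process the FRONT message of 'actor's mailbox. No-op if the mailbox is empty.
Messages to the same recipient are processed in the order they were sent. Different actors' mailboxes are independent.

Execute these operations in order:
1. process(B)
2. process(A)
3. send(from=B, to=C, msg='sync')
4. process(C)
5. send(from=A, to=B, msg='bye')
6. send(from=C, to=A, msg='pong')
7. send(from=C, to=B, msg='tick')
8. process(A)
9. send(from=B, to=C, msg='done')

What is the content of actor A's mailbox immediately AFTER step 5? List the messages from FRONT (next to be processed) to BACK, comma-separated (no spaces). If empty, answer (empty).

After 1 (process(B)): A:[] B:[] C:[]
After 2 (process(A)): A:[] B:[] C:[]
After 3 (send(from=B, to=C, msg='sync')): A:[] B:[] C:[sync]
After 4 (process(C)): A:[] B:[] C:[]
After 5 (send(from=A, to=B, msg='bye')): A:[] B:[bye] C:[]

(empty)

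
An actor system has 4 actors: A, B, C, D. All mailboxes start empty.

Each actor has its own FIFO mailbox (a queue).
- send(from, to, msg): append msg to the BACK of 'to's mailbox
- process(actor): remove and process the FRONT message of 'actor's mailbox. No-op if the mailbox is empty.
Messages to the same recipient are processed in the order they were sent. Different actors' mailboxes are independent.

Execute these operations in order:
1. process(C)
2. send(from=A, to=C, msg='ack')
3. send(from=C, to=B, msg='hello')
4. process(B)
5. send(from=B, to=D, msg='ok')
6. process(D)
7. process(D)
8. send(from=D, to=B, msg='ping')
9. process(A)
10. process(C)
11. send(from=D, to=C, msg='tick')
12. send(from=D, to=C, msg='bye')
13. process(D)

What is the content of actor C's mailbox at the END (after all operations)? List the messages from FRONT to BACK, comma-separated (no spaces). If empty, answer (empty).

Answer: tick,bye

Derivation:
After 1 (process(C)): A:[] B:[] C:[] D:[]
After 2 (send(from=A, to=C, msg='ack')): A:[] B:[] C:[ack] D:[]
After 3 (send(from=C, to=B, msg='hello')): A:[] B:[hello] C:[ack] D:[]
After 4 (process(B)): A:[] B:[] C:[ack] D:[]
After 5 (send(from=B, to=D, msg='ok')): A:[] B:[] C:[ack] D:[ok]
After 6 (process(D)): A:[] B:[] C:[ack] D:[]
After 7 (process(D)): A:[] B:[] C:[ack] D:[]
After 8 (send(from=D, to=B, msg='ping')): A:[] B:[ping] C:[ack] D:[]
After 9 (process(A)): A:[] B:[ping] C:[ack] D:[]
After 10 (process(C)): A:[] B:[ping] C:[] D:[]
After 11 (send(from=D, to=C, msg='tick')): A:[] B:[ping] C:[tick] D:[]
After 12 (send(from=D, to=C, msg='bye')): A:[] B:[ping] C:[tick,bye] D:[]
After 13 (process(D)): A:[] B:[ping] C:[tick,bye] D:[]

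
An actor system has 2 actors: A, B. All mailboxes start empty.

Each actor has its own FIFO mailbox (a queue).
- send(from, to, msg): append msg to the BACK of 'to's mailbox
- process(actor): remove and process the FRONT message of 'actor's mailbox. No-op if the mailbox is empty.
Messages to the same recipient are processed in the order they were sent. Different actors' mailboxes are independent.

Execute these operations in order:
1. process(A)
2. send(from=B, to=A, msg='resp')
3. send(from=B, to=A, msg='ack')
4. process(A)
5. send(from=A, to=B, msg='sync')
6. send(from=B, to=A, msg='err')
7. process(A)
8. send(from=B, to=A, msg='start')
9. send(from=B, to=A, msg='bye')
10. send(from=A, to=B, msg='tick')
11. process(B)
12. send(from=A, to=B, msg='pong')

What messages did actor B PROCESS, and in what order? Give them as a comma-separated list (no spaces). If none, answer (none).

After 1 (process(A)): A:[] B:[]
After 2 (send(from=B, to=A, msg='resp')): A:[resp] B:[]
After 3 (send(from=B, to=A, msg='ack')): A:[resp,ack] B:[]
After 4 (process(A)): A:[ack] B:[]
After 5 (send(from=A, to=B, msg='sync')): A:[ack] B:[sync]
After 6 (send(from=B, to=A, msg='err')): A:[ack,err] B:[sync]
After 7 (process(A)): A:[err] B:[sync]
After 8 (send(from=B, to=A, msg='start')): A:[err,start] B:[sync]
After 9 (send(from=B, to=A, msg='bye')): A:[err,start,bye] B:[sync]
After 10 (send(from=A, to=B, msg='tick')): A:[err,start,bye] B:[sync,tick]
After 11 (process(B)): A:[err,start,bye] B:[tick]
After 12 (send(from=A, to=B, msg='pong')): A:[err,start,bye] B:[tick,pong]

Answer: sync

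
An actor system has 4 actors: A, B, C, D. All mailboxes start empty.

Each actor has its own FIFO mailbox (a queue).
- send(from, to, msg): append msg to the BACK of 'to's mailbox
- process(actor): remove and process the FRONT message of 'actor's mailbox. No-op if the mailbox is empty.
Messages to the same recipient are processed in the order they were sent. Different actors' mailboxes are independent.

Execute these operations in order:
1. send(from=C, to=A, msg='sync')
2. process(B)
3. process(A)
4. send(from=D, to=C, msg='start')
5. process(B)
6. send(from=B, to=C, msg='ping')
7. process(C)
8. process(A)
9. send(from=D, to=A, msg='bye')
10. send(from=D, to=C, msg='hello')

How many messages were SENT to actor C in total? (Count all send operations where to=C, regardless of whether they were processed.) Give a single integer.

After 1 (send(from=C, to=A, msg='sync')): A:[sync] B:[] C:[] D:[]
After 2 (process(B)): A:[sync] B:[] C:[] D:[]
After 3 (process(A)): A:[] B:[] C:[] D:[]
After 4 (send(from=D, to=C, msg='start')): A:[] B:[] C:[start] D:[]
After 5 (process(B)): A:[] B:[] C:[start] D:[]
After 6 (send(from=B, to=C, msg='ping')): A:[] B:[] C:[start,ping] D:[]
After 7 (process(C)): A:[] B:[] C:[ping] D:[]
After 8 (process(A)): A:[] B:[] C:[ping] D:[]
After 9 (send(from=D, to=A, msg='bye')): A:[bye] B:[] C:[ping] D:[]
After 10 (send(from=D, to=C, msg='hello')): A:[bye] B:[] C:[ping,hello] D:[]

Answer: 3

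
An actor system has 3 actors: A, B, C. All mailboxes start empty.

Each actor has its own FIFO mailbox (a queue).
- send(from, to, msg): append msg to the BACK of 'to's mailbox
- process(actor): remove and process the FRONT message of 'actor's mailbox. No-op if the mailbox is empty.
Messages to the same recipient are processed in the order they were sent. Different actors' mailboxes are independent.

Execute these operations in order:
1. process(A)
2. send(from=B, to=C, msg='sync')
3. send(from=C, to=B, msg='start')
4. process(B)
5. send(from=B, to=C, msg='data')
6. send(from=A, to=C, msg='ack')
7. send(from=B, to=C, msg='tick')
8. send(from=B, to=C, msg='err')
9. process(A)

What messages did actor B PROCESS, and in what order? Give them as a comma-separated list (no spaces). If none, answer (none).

After 1 (process(A)): A:[] B:[] C:[]
After 2 (send(from=B, to=C, msg='sync')): A:[] B:[] C:[sync]
After 3 (send(from=C, to=B, msg='start')): A:[] B:[start] C:[sync]
After 4 (process(B)): A:[] B:[] C:[sync]
After 5 (send(from=B, to=C, msg='data')): A:[] B:[] C:[sync,data]
After 6 (send(from=A, to=C, msg='ack')): A:[] B:[] C:[sync,data,ack]
After 7 (send(from=B, to=C, msg='tick')): A:[] B:[] C:[sync,data,ack,tick]
After 8 (send(from=B, to=C, msg='err')): A:[] B:[] C:[sync,data,ack,tick,err]
After 9 (process(A)): A:[] B:[] C:[sync,data,ack,tick,err]

Answer: start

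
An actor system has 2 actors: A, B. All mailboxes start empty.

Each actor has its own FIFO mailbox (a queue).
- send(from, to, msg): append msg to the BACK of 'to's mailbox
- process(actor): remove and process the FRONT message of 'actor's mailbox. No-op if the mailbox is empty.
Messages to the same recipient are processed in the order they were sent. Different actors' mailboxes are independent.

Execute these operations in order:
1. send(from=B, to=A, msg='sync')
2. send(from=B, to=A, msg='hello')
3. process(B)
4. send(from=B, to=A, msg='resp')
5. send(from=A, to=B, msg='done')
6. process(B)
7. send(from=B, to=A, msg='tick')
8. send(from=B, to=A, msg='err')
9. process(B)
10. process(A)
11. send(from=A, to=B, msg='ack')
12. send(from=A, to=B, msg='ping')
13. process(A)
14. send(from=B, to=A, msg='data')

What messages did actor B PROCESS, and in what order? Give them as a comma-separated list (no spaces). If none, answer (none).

Answer: done

Derivation:
After 1 (send(from=B, to=A, msg='sync')): A:[sync] B:[]
After 2 (send(from=B, to=A, msg='hello')): A:[sync,hello] B:[]
After 3 (process(B)): A:[sync,hello] B:[]
After 4 (send(from=B, to=A, msg='resp')): A:[sync,hello,resp] B:[]
After 5 (send(from=A, to=B, msg='done')): A:[sync,hello,resp] B:[done]
After 6 (process(B)): A:[sync,hello,resp] B:[]
After 7 (send(from=B, to=A, msg='tick')): A:[sync,hello,resp,tick] B:[]
After 8 (send(from=B, to=A, msg='err')): A:[sync,hello,resp,tick,err] B:[]
After 9 (process(B)): A:[sync,hello,resp,tick,err] B:[]
After 10 (process(A)): A:[hello,resp,tick,err] B:[]
After 11 (send(from=A, to=B, msg='ack')): A:[hello,resp,tick,err] B:[ack]
After 12 (send(from=A, to=B, msg='ping')): A:[hello,resp,tick,err] B:[ack,ping]
After 13 (process(A)): A:[resp,tick,err] B:[ack,ping]
After 14 (send(from=B, to=A, msg='data')): A:[resp,tick,err,data] B:[ack,ping]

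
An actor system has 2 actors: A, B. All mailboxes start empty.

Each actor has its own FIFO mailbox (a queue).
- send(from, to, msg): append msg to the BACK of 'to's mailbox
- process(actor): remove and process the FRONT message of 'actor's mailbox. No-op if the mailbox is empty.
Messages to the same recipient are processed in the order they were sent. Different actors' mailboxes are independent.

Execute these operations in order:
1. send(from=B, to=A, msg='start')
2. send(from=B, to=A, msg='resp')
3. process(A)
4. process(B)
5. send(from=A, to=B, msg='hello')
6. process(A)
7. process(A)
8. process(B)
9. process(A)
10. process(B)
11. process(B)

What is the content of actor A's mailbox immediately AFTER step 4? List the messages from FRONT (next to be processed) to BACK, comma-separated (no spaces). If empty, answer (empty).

After 1 (send(from=B, to=A, msg='start')): A:[start] B:[]
After 2 (send(from=B, to=A, msg='resp')): A:[start,resp] B:[]
After 3 (process(A)): A:[resp] B:[]
After 4 (process(B)): A:[resp] B:[]

resp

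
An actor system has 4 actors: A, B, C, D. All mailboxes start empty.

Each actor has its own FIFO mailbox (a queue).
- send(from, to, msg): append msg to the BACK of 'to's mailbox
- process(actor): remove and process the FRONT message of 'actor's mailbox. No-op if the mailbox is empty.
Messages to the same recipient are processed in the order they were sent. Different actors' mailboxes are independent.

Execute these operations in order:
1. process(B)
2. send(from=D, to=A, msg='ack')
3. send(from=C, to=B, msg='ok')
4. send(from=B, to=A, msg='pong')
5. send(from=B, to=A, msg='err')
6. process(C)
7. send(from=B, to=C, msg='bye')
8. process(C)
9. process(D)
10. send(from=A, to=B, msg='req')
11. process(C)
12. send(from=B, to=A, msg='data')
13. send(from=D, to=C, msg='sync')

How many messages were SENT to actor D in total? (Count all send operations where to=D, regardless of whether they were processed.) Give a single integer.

Answer: 0

Derivation:
After 1 (process(B)): A:[] B:[] C:[] D:[]
After 2 (send(from=D, to=A, msg='ack')): A:[ack] B:[] C:[] D:[]
After 3 (send(from=C, to=B, msg='ok')): A:[ack] B:[ok] C:[] D:[]
After 4 (send(from=B, to=A, msg='pong')): A:[ack,pong] B:[ok] C:[] D:[]
After 5 (send(from=B, to=A, msg='err')): A:[ack,pong,err] B:[ok] C:[] D:[]
After 6 (process(C)): A:[ack,pong,err] B:[ok] C:[] D:[]
After 7 (send(from=B, to=C, msg='bye')): A:[ack,pong,err] B:[ok] C:[bye] D:[]
After 8 (process(C)): A:[ack,pong,err] B:[ok] C:[] D:[]
After 9 (process(D)): A:[ack,pong,err] B:[ok] C:[] D:[]
After 10 (send(from=A, to=B, msg='req')): A:[ack,pong,err] B:[ok,req] C:[] D:[]
After 11 (process(C)): A:[ack,pong,err] B:[ok,req] C:[] D:[]
After 12 (send(from=B, to=A, msg='data')): A:[ack,pong,err,data] B:[ok,req] C:[] D:[]
After 13 (send(from=D, to=C, msg='sync')): A:[ack,pong,err,data] B:[ok,req] C:[sync] D:[]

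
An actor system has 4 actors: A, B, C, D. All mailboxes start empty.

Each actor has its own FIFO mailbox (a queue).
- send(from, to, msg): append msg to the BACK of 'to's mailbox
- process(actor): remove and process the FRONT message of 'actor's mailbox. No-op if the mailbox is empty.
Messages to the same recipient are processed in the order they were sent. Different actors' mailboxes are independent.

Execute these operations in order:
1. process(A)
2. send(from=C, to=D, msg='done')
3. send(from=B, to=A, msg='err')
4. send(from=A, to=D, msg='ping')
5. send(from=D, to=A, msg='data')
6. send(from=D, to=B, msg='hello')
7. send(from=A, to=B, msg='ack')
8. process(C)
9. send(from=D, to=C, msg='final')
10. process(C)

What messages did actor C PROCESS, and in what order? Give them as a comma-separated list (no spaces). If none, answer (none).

After 1 (process(A)): A:[] B:[] C:[] D:[]
After 2 (send(from=C, to=D, msg='done')): A:[] B:[] C:[] D:[done]
After 3 (send(from=B, to=A, msg='err')): A:[err] B:[] C:[] D:[done]
After 4 (send(from=A, to=D, msg='ping')): A:[err] B:[] C:[] D:[done,ping]
After 5 (send(from=D, to=A, msg='data')): A:[err,data] B:[] C:[] D:[done,ping]
After 6 (send(from=D, to=B, msg='hello')): A:[err,data] B:[hello] C:[] D:[done,ping]
After 7 (send(from=A, to=B, msg='ack')): A:[err,data] B:[hello,ack] C:[] D:[done,ping]
After 8 (process(C)): A:[err,data] B:[hello,ack] C:[] D:[done,ping]
After 9 (send(from=D, to=C, msg='final')): A:[err,data] B:[hello,ack] C:[final] D:[done,ping]
After 10 (process(C)): A:[err,data] B:[hello,ack] C:[] D:[done,ping]

Answer: final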